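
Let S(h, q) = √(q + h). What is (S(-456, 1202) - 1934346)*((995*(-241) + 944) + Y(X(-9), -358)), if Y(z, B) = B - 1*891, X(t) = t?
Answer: 464436474600 - 240100*√746 ≈ 4.6443e+11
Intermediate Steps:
S(h, q) = √(h + q)
Y(z, B) = -891 + B (Y(z, B) = B - 891 = -891 + B)
(S(-456, 1202) - 1934346)*((995*(-241) + 944) + Y(X(-9), -358)) = (√(-456 + 1202) - 1934346)*((995*(-241) + 944) + (-891 - 358)) = (√746 - 1934346)*((-239795 + 944) - 1249) = (-1934346 + √746)*(-238851 - 1249) = (-1934346 + √746)*(-240100) = 464436474600 - 240100*√746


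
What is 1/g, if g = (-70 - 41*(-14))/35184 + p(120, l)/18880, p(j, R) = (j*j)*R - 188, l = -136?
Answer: -3459760/358861691 ≈ -0.0096409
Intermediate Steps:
p(j, R) = -188 + R*j**2 (p(j, R) = j**2*R - 188 = R*j**2 - 188 = -188 + R*j**2)
g = -358861691/3459760 (g = (-70 - 41*(-14))/35184 + (-188 - 136*120**2)/18880 = (-70 + 574)*(1/35184) + (-188 - 136*14400)*(1/18880) = 504*(1/35184) + (-188 - 1958400)*(1/18880) = 21/1466 - 1958588*1/18880 = 21/1466 - 489647/4720 = -358861691/3459760 ≈ -103.72)
1/g = 1/(-358861691/3459760) = -3459760/358861691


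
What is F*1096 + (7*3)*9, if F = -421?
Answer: -461227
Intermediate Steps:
F*1096 + (7*3)*9 = -421*1096 + (7*3)*9 = -461416 + 21*9 = -461416 + 189 = -461227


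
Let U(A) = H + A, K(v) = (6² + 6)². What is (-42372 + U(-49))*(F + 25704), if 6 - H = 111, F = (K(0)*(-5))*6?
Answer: 1157387616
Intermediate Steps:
K(v) = 1764 (K(v) = (36 + 6)² = 42² = 1764)
F = -52920 (F = (1764*(-5))*6 = -8820*6 = -52920)
H = -105 (H = 6 - 1*111 = 6 - 111 = -105)
U(A) = -105 + A
(-42372 + U(-49))*(F + 25704) = (-42372 + (-105 - 49))*(-52920 + 25704) = (-42372 - 154)*(-27216) = -42526*(-27216) = 1157387616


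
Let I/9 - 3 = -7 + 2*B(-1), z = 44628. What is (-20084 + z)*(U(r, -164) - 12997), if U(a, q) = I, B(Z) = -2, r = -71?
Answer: -320765536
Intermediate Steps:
I = -72 (I = 27 + 9*(-7 + 2*(-2)) = 27 + 9*(-7 - 4) = 27 + 9*(-11) = 27 - 99 = -72)
U(a, q) = -72
(-20084 + z)*(U(r, -164) - 12997) = (-20084 + 44628)*(-72 - 12997) = 24544*(-13069) = -320765536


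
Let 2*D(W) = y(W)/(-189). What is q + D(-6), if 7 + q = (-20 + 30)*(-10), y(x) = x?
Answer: -6740/63 ≈ -106.98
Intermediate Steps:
q = -107 (q = -7 + (-20 + 30)*(-10) = -7 + 10*(-10) = -7 - 100 = -107)
D(W) = -W/378 (D(W) = (W/(-189))/2 = (W*(-1/189))/2 = (-W/189)/2 = -W/378)
q + D(-6) = -107 - 1/378*(-6) = -107 + 1/63 = -6740/63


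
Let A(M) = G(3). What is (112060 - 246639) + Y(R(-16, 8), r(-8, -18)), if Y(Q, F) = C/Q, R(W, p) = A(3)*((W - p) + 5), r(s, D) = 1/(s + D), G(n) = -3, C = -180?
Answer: -2557061/19 ≈ -1.3458e+5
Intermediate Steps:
r(s, D) = 1/(D + s)
A(M) = -3
R(W, p) = -15 - 3*W + 3*p (R(W, p) = -3*((W - p) + 5) = -3*(5 + W - p) = -15 - 3*W + 3*p)
Y(Q, F) = -180/Q
(112060 - 246639) + Y(R(-16, 8), r(-8, -18)) = (112060 - 246639) - 180/(-15 - 3*(-16) + 3*8) = -134579 - 180/(-15 + 48 + 24) = -134579 - 180/57 = -134579 - 180*1/57 = -134579 - 60/19 = -2557061/19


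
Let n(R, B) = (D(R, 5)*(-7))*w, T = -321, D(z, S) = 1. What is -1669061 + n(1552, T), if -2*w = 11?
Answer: -3338045/2 ≈ -1.6690e+6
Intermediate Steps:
w = -11/2 (w = -½*11 = -11/2 ≈ -5.5000)
n(R, B) = 77/2 (n(R, B) = (1*(-7))*(-11/2) = -7*(-11/2) = 77/2)
-1669061 + n(1552, T) = -1669061 + 77/2 = -3338045/2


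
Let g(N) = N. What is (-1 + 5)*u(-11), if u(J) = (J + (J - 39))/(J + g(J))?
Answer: 122/11 ≈ 11.091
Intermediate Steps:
u(J) = (-39 + 2*J)/(2*J) (u(J) = (J + (J - 39))/(J + J) = (J + (-39 + J))/((2*J)) = (-39 + 2*J)*(1/(2*J)) = (-39 + 2*J)/(2*J))
(-1 + 5)*u(-11) = (-1 + 5)*((-39/2 - 11)/(-11)) = 4*(-1/11*(-61/2)) = 4*(61/22) = 122/11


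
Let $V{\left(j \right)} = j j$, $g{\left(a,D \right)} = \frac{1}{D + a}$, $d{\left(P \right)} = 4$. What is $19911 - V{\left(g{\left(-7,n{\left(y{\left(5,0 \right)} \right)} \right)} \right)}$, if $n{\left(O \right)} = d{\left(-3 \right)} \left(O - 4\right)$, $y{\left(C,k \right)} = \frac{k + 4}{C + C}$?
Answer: $\frac{227961014}{11449} \approx 19911.0$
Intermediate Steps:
$y{\left(C,k \right)} = \frac{4 + k}{2 C}$
$n{\left(O \right)} = -16 + 4 O$ ($n{\left(O \right)} = 4 \left(O - 4\right) = 4 \left(-4 + O\right) = -16 + 4 O$)
$V{\left(j \right)} = j^{2}$
$19911 - V{\left(g{\left(-7,n{\left(y{\left(5,0 \right)} \right)} \right)} \right)} = 19911 - \left(\frac{1}{\left(-16 + 4 \frac{4 + 0}{2 \cdot 5}\right) - 7}\right)^{2} = 19911 - \left(\frac{1}{\left(-16 + 4 \cdot \frac{1}{2} \cdot \frac{1}{5} \cdot 4\right) - 7}\right)^{2} = 19911 - \left(\frac{1}{\left(-16 + 4 \cdot \frac{2}{5}\right) - 7}\right)^{2} = 19911 - \left(\frac{1}{\left(-16 + \frac{8}{5}\right) - 7}\right)^{2} = 19911 - \left(\frac{1}{- \frac{72}{5} - 7}\right)^{2} = 19911 - \left(\frac{1}{- \frac{107}{5}}\right)^{2} = 19911 - \left(- \frac{5}{107}\right)^{2} = 19911 - \frac{25}{11449} = \frac{227961014}{11449}$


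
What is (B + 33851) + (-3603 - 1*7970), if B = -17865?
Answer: 4413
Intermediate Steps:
(B + 33851) + (-3603 - 1*7970) = (-17865 + 33851) + (-3603 - 1*7970) = 15986 + (-3603 - 7970) = 15986 - 11573 = 4413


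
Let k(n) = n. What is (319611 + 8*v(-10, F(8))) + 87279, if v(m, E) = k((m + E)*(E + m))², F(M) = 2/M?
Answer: 15333921/32 ≈ 4.7919e+5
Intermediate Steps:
v(m, E) = (E + m)⁴ (v(m, E) = ((m + E)*(E + m))² = ((E + m)*(E + m))² = ((E + m)²)² = (E + m)⁴)
(319611 + 8*v(-10, F(8))) + 87279 = (319611 + 8*((2/8)² + (-10)² + 2*(2/8)*(-10))²) + 87279 = (319611 + 8*((2*(⅛))² + 100 + 2*(2*(⅛))*(-10))²) + 87279 = (319611 + 8*((¼)² + 100 + 2*(¼)*(-10))²) + 87279 = (319611 + 8*(1/16 + 100 - 5)²) + 87279 = (319611 + 8*(1521/16)²) + 87279 = (319611 + 8*(2313441/256)) + 87279 = (319611 + 2313441/32) + 87279 = 12540993/32 + 87279 = 15333921/32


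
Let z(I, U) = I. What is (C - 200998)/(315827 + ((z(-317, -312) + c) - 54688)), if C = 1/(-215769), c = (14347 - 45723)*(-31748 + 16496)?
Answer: -43369137463/103311831434406 ≈ -0.00041979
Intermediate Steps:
c = 478546752 (c = -31376*(-15252) = 478546752)
C = -1/215769 ≈ -4.6346e-6
(C - 200998)/(315827 + ((z(-317, -312) + c) - 54688)) = (-1/215769 - 200998)/(315827 + ((-317 + 478546752) - 54688)) = -43369137463/(215769*(315827 + (478546435 - 54688))) = -43369137463/(215769*(315827 + 478491747)) = -43369137463/215769/478807574 = -43369137463/215769*1/478807574 = -43369137463/103311831434406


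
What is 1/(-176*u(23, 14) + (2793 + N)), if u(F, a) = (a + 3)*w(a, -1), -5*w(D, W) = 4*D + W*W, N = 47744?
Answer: 5/423229 ≈ 1.1814e-5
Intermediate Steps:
w(D, W) = -4*D/5 - W**2/5 (w(D, W) = -(4*D + W*W)/5 = -(4*D + W**2)/5 = -(W**2 + 4*D)/5 = -4*D/5 - W**2/5)
u(F, a) = (3 + a)*(-1/5 - 4*a/5) (u(F, a) = (a + 3)*(-4*a/5 - 1/5*(-1)**2) = (3 + a)*(-4*a/5 - 1/5*1) = (3 + a)*(-4*a/5 - 1/5) = (3 + a)*(-1/5 - 4*a/5))
1/(-176*u(23, 14) + (2793 + N)) = 1/(-(-176)*(1 + 4*14)*(3 + 14)/5 + (2793 + 47744)) = 1/(-(-176)*(1 + 56)*17/5 + 50537) = 1/(-(-176)*57*17/5 + 50537) = 1/(-176*(-969/5) + 50537) = 1/(170544/5 + 50537) = 1/(423229/5) = 5/423229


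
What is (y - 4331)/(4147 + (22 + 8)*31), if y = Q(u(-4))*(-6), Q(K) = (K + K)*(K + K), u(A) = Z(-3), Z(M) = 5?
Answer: -4931/5077 ≈ -0.97124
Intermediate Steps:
u(A) = 5
Q(K) = 4*K² (Q(K) = (2*K)*(2*K) = 4*K²)
y = -600 (y = (4*5²)*(-6) = (4*25)*(-6) = 100*(-6) = -600)
(y - 4331)/(4147 + (22 + 8)*31) = (-600 - 4331)/(4147 + (22 + 8)*31) = -4931/(4147 + 30*31) = -4931/(4147 + 930) = -4931/5077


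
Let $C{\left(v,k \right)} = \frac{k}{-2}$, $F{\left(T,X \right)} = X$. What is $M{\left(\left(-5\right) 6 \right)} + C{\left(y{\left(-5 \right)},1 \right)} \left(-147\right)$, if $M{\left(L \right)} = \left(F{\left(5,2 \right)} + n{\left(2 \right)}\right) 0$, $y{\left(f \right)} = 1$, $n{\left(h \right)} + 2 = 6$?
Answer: $\frac{147}{2} \approx 73.5$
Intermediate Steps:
$n{\left(h \right)} = 4$ ($n{\left(h \right)} = -2 + 6 = 4$)
$C{\left(v,k \right)} = - \frac{k}{2}$ ($C{\left(v,k \right)} = k \left(- \frac{1}{2}\right) = - \frac{k}{2}$)
$M{\left(L \right)} = 0$ ($M{\left(L \right)} = \left(2 + 4\right) 0 = 6 \cdot 0 = 0$)
$M{\left(\left(-5\right) 6 \right)} + C{\left(y{\left(-5 \right)},1 \right)} \left(-147\right) = 0 + \left(- \frac{1}{2}\right) 1 \left(-147\right) = 0 - - \frac{147}{2} = 0 + \frac{147}{2} = \frac{147}{2}$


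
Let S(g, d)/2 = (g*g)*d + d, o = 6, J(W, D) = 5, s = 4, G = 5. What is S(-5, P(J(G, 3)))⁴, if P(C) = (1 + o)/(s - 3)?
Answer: 17555190016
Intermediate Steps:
P(C) = 7 (P(C) = (1 + 6)/(4 - 3) = 7/1 = 7*1 = 7)
S(g, d) = 2*d + 2*d*g² (S(g, d) = 2*((g*g)*d + d) = 2*(g²*d + d) = 2*(d*g² + d) = 2*(d + d*g²) = 2*d + 2*d*g²)
S(-5, P(J(G, 3)))⁴ = (2*7*(1 + (-5)²))⁴ = (2*7*(1 + 25))⁴ = (2*7*26)⁴ = 364⁴ = 17555190016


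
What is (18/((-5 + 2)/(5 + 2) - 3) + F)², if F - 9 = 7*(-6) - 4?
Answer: 28561/16 ≈ 1785.1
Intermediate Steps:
F = -37 (F = 9 + (7*(-6) - 4) = 9 + (-42 - 4) = 9 - 46 = -37)
(18/((-5 + 2)/(5 + 2) - 3) + F)² = (18/((-5 + 2)/(5 + 2) - 3) - 37)² = (18/(-3/7 - 3) - 37)² = (18/(-24/7) - 37)² = (-7/24*18 - 37)² = (-21/4 - 37)² = (-169/4)² = 28561/16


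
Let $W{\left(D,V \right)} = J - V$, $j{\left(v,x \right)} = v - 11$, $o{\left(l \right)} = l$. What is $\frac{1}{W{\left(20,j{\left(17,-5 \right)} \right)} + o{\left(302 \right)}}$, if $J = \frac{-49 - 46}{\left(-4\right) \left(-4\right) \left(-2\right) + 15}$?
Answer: $\frac{17}{5127} \approx 0.0033158$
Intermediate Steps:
$j{\left(v,x \right)} = -11 + v$
$J = \frac{95}{17}$ ($J = - \frac{95}{16 \left(-2\right) + 15} = - \frac{95}{-32 + 15} = - \frac{95}{-17} = \left(-95\right) \left(- \frac{1}{17}\right) = \frac{95}{17} \approx 5.5882$)
$W{\left(D,V \right)} = \frac{95}{17} - V$
$\frac{1}{W{\left(20,j{\left(17,-5 \right)} \right)} + o{\left(302 \right)}} = \frac{1}{\left(\frac{95}{17} - \left(-11 + 17\right)\right) + 302} = \frac{1}{\left(\frac{95}{17} - 6\right) + 302} = \frac{1}{- \frac{7}{17} + 302} = \frac{1}{\frac{5127}{17}} = \frac{17}{5127}$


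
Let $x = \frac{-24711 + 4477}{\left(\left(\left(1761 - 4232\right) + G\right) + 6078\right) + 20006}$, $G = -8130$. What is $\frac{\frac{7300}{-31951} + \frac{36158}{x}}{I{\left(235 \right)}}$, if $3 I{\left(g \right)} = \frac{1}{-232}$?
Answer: $\frac{6224820028435272}{323248267} \approx 1.9257 \cdot 10^{7}$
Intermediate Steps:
$I{\left(g \right)} = - \frac{1}{696}$ ($I{\left(g \right)} = \frac{1}{3 \left(-232\right)} = \frac{1}{3} \left(- \frac{1}{232}\right) = - \frac{1}{696}$)
$x = - \frac{20234}{15483}$ ($x = \frac{-24711 + 4477}{\left(\left(\left(1761 - 4232\right) - 8130\right) + 6078\right) + 20006} = - \frac{20234}{\left(\left(\left(1761 - 4232\right) - 8130\right) + 6078\right) + 20006} = - \frac{20234}{\left(\left(-2471 - 8130\right) + 6078\right) + 20006} = - \frac{20234}{\left(-10601 + 6078\right) + 20006} = - \frac{20234}{-4523 + 20006} = - \frac{20234}{15483} \approx -1.3069$)
$\frac{\frac{7300}{-31951} + \frac{36158}{x}}{I{\left(235 \right)}} = \frac{\frac{7300}{-31951} + \frac{36158}{- \frac{20234}{15483}}}{- \frac{1}{696}} = \left(7300 \left(- \frac{1}{31951}\right) + 36158 \left(- \frac{15483}{20234}\right)\right) \left(-696\right) = \left(- \frac{7300}{31951} - \frac{279917157}{10117}\right) \left(-696\right) = \left(- \frac{8943706937407}{323248267}\right) \left(-696\right) = \frac{6224820028435272}{323248267}$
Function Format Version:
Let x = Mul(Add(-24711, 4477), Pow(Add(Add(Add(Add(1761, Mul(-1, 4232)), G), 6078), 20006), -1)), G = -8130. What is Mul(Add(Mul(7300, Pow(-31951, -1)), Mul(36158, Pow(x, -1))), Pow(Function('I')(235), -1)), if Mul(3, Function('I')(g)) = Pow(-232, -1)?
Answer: Rational(6224820028435272, 323248267) ≈ 1.9257e+7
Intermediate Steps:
Function('I')(g) = Rational(-1, 696) (Function('I')(g) = Mul(Rational(1, 3), Pow(-232, -1)) = Mul(Rational(1, 3), Rational(-1, 232)) = Rational(-1, 696))
x = Rational(-20234, 15483) (x = Mul(Add(-24711, 4477), Pow(Add(Add(Add(Add(1761, Mul(-1, 4232)), -8130), 6078), 20006), -1)) = Mul(-20234, Pow(Add(Add(Add(Add(1761, -4232), -8130), 6078), 20006), -1)) = Mul(-20234, Pow(Add(Add(Add(-2471, -8130), 6078), 20006), -1)) = Mul(-20234, Pow(Add(Add(-10601, 6078), 20006), -1)) = Mul(-20234, Pow(Add(-4523, 20006), -1)) = Mul(-20234, Pow(15483, -1)) = Mul(-20234, Rational(1, 15483)) = Rational(-20234, 15483) ≈ -1.3069)
Mul(Add(Mul(7300, Pow(-31951, -1)), Mul(36158, Pow(x, -1))), Pow(Function('I')(235), -1)) = Mul(Add(Mul(7300, Pow(-31951, -1)), Mul(36158, Pow(Rational(-20234, 15483), -1))), Pow(Rational(-1, 696), -1)) = Mul(Add(Mul(7300, Rational(-1, 31951)), Mul(36158, Rational(-15483, 20234))), -696) = Mul(Add(Rational(-7300, 31951), Rational(-279917157, 10117)), -696) = Mul(Rational(-8943706937407, 323248267), -696) = Rational(6224820028435272, 323248267)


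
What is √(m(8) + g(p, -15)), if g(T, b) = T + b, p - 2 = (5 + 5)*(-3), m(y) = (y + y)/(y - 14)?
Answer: I*√411/3 ≈ 6.7577*I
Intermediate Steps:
m(y) = 2*y/(-14 + y) (m(y) = (2*y)/(-14 + y) = 2*y/(-14 + y))
p = -28 (p = 2 + (5 + 5)*(-3) = 2 + 10*(-3) = 2 - 30 = -28)
√(m(8) + g(p, -15)) = √(2*8/(-14 + 8) + (-28 - 15)) = √(2*8/(-6) - 43) = √(2*8*(-⅙) - 43) = √(-8/3 - 43) = √(-137/3) = I*√411/3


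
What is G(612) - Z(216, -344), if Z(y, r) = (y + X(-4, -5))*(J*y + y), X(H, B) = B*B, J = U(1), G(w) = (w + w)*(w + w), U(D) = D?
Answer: 1394064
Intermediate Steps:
G(w) = 4*w**2 (G(w) = (2*w)*(2*w) = 4*w**2)
J = 1
X(H, B) = B**2
Z(y, r) = 2*y*(25 + y) (Z(y, r) = (y + (-5)**2)*(1*y + y) = (y + 25)*(y + y) = (25 + y)*(2*y) = 2*y*(25 + y))
G(612) - Z(216, -344) = 4*612**2 - 2*216*(25 + 216) = 4*374544 - 2*216*241 = 1498176 - 1*104112 = 1498176 - 104112 = 1394064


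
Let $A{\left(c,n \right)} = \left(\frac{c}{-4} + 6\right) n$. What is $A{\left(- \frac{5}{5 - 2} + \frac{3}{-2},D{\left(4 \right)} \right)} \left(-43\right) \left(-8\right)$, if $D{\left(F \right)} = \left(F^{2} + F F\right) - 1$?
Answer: $\frac{217279}{3} \approx 72426.0$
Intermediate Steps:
$D{\left(F \right)} = -1 + 2 F^{2}$ ($D{\left(F \right)} = \left(F^{2} + F^{2}\right) - 1 = 2 F^{2} - 1 = -1 + 2 F^{2}$)
$A{\left(c,n \right)} = n \left(6 - \frac{c}{4}\right)$ ($A{\left(c,n \right)} = \left(c \left(- \frac{1}{4}\right) + 6\right) n = \left(- \frac{c}{4} + 6\right) n = \left(6 - \frac{c}{4}\right) n = n \left(6 - \frac{c}{4}\right)$)
$A{\left(- \frac{5}{5 - 2} + \frac{3}{-2},D{\left(4 \right)} \right)} \left(-43\right) \left(-8\right) = \frac{\left(-1 + 2 \cdot 4^{2}\right) \left(24 - \left(- \frac{5}{5 - 2} + \frac{3}{-2}\right)\right)}{4} \left(-43\right) \left(-8\right) = \frac{\left(-1 + 2 \cdot 16\right) \left(24 - \left(- \frac{5}{3} + 3 \left(- \frac{1}{2}\right)\right)\right)}{4} \left(-43\right) \left(-8\right) = \frac{\left(-1 + 32\right) \left(24 - \left(\left(-5\right) \frac{1}{3} - \frac{3}{2}\right)\right)}{4} \left(-43\right) \left(-8\right) = \frac{1}{4} \cdot 31 \left(24 - \left(- \frac{5}{3} - \frac{3}{2}\right)\right) \left(-43\right) \left(-8\right) = \frac{1}{4} \cdot 31 \left(24 - - \frac{19}{6}\right) \left(-43\right) \left(-8\right) = \frac{1}{4} \cdot 31 \left(24 + \frac{19}{6}\right) \left(-43\right) \left(-8\right) = \frac{1}{4} \cdot 31 \cdot \frac{163}{6} \left(-43\right) \left(-8\right) = \frac{5053}{24} \left(-43\right) \left(-8\right) = \left(- \frac{217279}{24}\right) \left(-8\right) = \frac{217279}{3}$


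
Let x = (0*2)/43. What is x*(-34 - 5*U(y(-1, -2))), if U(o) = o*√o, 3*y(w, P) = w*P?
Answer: 0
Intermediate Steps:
y(w, P) = P*w/3 (y(w, P) = (w*P)/3 = (P*w)/3 = P*w/3)
U(o) = o^(3/2)
x = 0 (x = 0*(1/43) = 0)
x*(-34 - 5*U(y(-1, -2))) = 0*(-34 - 5*2*√6/9) = 0*(-34 - 10*√6/9) = 0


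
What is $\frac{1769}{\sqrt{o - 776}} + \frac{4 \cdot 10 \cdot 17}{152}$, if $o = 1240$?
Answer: $\frac{85}{19} + \frac{61 \sqrt{29}}{4} \approx 86.597$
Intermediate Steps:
$\frac{1769}{\sqrt{o - 776}} + \frac{4 \cdot 10 \cdot 17}{152} = \frac{1769}{\sqrt{1240 - 776}} + \frac{4 \cdot 10 \cdot 17}{152} = \frac{1769}{\sqrt{464}} + 40 \cdot 17 \cdot \frac{1}{152} = \frac{1769}{4 \sqrt{29}} + 680 \cdot \frac{1}{152} = 1769 \frac{\sqrt{29}}{116} + \frac{85}{19} = \frac{61 \sqrt{29}}{4} + \frac{85}{19} = \frac{85}{19} + \frac{61 \sqrt{29}}{4}$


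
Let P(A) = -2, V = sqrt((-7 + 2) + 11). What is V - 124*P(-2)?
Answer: 248 + sqrt(6) ≈ 250.45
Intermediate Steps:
V = sqrt(6) (V = sqrt(-5 + 11) = sqrt(6) ≈ 2.4495)
V - 124*P(-2) = sqrt(6) - 124*(-2) = sqrt(6) + 248 = 248 + sqrt(6)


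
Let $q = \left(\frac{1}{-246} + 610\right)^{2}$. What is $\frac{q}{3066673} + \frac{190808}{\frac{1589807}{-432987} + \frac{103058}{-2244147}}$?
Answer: $- \frac{498666627187900372138680689}{9715886414646356101500} \approx -51325.0$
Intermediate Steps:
$q = \frac{22517703481}{60516}$ ($q = \left(- \frac{1}{246} + 610\right)^{2} = \left(\frac{150059}{246}\right)^{2} = \frac{22517703481}{60516} \approx 3.721 \cdot 10^{5}$)
$\frac{q}{3066673} + \frac{190808}{\frac{1589807}{-432987} + \frac{103058}{-2244147}} = \frac{22517703481}{60516 \cdot 3066673} + \frac{190808}{\frac{1589807}{-432987} + \frac{103058}{-2244147}} = \frac{22517703481}{60516} \cdot \frac{1}{3066673} + \frac{190808}{1589807 \left(- \frac{1}{432987}\right) + 103058 \left(- \frac{1}{2244147}\right)} = \frac{22517703481}{185582783268} + \frac{190808}{- \frac{1589807}{432987} - \frac{103058}{2244147}} = \frac{22517703481}{185582783268} + \frac{190808}{- \frac{1204127794625}{323895492363}} = \frac{22517703481}{185582783268} + 190808 \left(- \frac{323895492363}{1204127794625}\right) = \frac{22517703481}{185582783268} - \frac{2687037004643448}{52353382375} = - \frac{498666627187900372138680689}{9715886414646356101500}$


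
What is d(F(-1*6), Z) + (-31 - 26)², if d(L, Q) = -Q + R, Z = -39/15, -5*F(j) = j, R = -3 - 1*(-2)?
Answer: 16253/5 ≈ 3250.6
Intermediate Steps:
R = -1 (R = -3 + 2 = -1)
F(j) = -j/5
Z = -13/5 (Z = -39*1/15 = -13/5 ≈ -2.6000)
d(L, Q) = -1 - Q (d(L, Q) = -Q - 1 = -1 - Q)
d(F(-1*6), Z) + (-31 - 26)² = (-1 - 1*(-13/5)) + (-31 - 26)² = (-1 + 13/5) + (-57)² = 8/5 + 3249 = 16253/5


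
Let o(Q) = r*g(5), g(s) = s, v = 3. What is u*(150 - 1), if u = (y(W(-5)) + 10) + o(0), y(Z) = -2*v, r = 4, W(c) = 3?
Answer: 3576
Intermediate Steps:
y(Z) = -6 (y(Z) = -2*3 = -6)
o(Q) = 20 (o(Q) = 4*5 = 20)
u = 24 (u = (-6 + 10) + 20 = 4 + 20 = 24)
u*(150 - 1) = 24*(150 - 1) = 24*149 = 3576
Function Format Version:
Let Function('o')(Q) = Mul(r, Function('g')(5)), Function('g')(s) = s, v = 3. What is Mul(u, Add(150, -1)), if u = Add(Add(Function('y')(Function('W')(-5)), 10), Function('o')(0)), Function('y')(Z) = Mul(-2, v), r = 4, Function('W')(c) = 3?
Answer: 3576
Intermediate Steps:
Function('y')(Z) = -6 (Function('y')(Z) = Mul(-2, 3) = -6)
Function('o')(Q) = 20 (Function('o')(Q) = Mul(4, 5) = 20)
u = 24 (u = Add(Add(-6, 10), 20) = Add(4, 20) = 24)
Mul(u, Add(150, -1)) = Mul(24, Add(150, -1)) = Mul(24, 149) = 3576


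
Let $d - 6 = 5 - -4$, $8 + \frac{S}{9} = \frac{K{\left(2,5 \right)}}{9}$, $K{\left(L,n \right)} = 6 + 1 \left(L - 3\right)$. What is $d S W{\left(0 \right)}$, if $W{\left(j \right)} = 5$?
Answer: $-5025$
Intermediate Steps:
$K{\left(L,n \right)} = 3 + L$ ($K{\left(L,n \right)} = 6 + 1 \left(-3 + L\right) = 6 + \left(-3 + L\right) = 3 + L$)
$S = -67$ ($S = -72 + 9 \frac{3 + 2}{9} = -72 + 9 \cdot 5 \cdot \frac{1}{9} = -72 + 9 \cdot \frac{5}{9} = -72 + 5 = -67$)
$d = 15$ ($d = 6 + \left(5 - -4\right) = 6 + \left(5 + 4\right) = 6 + 9 = 15$)
$d S W{\left(0 \right)} = 15 \left(-67\right) 5 = \left(-1005\right) 5 = -5025$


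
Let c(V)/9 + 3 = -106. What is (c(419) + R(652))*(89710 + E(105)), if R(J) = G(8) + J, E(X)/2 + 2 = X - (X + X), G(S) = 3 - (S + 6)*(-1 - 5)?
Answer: -21658032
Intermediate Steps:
G(S) = 39 + 6*S (G(S) = 3 - (6 + S)*(-6) = 3 - (-36 - 6*S) = 3 + (36 + 6*S) = 39 + 6*S)
E(X) = -4 - 2*X (E(X) = -4 + 2*(X - (X + X)) = -4 + 2*(X - 2*X) = -4 + 2*(-X) = -4 - 2*X)
R(J) = 87 + J (R(J) = (39 + 6*8) + J = (39 + 48) + J = 87 + J)
c(V) = -981 (c(V) = -27 + 9*(-106) = -27 - 954 = -981)
(c(419) + R(652))*(89710 + E(105)) = (-981 + (87 + 652))*(89710 + (-4 - 2*105)) = (-981 + 739)*(89710 + (-4 - 210)) = -242*(89710 - 214) = -242*89496 = -21658032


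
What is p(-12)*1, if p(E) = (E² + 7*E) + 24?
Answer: 84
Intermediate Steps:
p(E) = 24 + E² + 7*E
p(-12)*1 = (24 + (-12)² + 7*(-12))*1 = (24 + 144 - 84)*1 = 84*1 = 84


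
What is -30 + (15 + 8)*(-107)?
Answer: -2491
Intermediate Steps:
-30 + (15 + 8)*(-107) = -30 + 23*(-107) = -30 - 2461 = -2491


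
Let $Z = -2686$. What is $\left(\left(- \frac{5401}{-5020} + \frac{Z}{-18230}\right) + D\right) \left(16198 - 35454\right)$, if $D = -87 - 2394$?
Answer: $\frac{21849376768422}{457573} \approx 4.7751 \cdot 10^{7}$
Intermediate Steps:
$D = -2481$ ($D = -87 - 2394 = -2481$)
$\left(\left(- \frac{5401}{-5020} + \frac{Z}{-18230}\right) + D\right) \left(16198 - 35454\right) = \left(\left(- \frac{5401}{-5020} - \frac{2686}{-18230}\right) - 2481\right) \left(16198 - 35454\right) = \left(\left(\left(-5401\right) \left(- \frac{1}{5020}\right) - - \frac{1343}{9115}\right) - 2481\right) \left(-19256\right) = \left(\left(\frac{5401}{5020} + \frac{1343}{9115}\right) - 2481\right) \left(-19256\right) = \left(\frac{2238879}{1830292} - 2481\right) \left(-19256\right) = \left(- \frac{4538715573}{1830292}\right) \left(-19256\right) = \frac{21849376768422}{457573}$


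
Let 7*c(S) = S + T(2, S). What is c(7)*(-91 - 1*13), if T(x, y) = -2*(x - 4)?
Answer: -1144/7 ≈ -163.43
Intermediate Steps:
T(x, y) = 8 - 2*x (T(x, y) = -2*(-4 + x) = 8 - 2*x)
c(S) = 4/7 + S/7 (c(S) = (S + (8 - 2*2))/7 = (S + (8 - 4))/7 = (S + 4)/7 = (4 + S)/7 = 4/7 + S/7)
c(7)*(-91 - 1*13) = (4/7 + (⅐)*7)*(-91 - 1*13) = (4/7 + 1)*(-91 - 13) = (11/7)*(-104) = -1144/7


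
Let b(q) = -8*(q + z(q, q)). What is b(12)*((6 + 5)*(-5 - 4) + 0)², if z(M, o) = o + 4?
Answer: -2195424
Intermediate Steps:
z(M, o) = 4 + o
b(q) = -32 - 16*q (b(q) = -8*(q + (4 + q)) = -8*(4 + 2*q) = -32 - 16*q)
b(12)*((6 + 5)*(-5 - 4) + 0)² = (-32 - 16*12)*((6 + 5)*(-5 - 4) + 0)² = (-32 - 192)*(11*(-9) + 0)² = -224*(-99 + 0)² = -224*(-99)² = -224*9801 = -2195424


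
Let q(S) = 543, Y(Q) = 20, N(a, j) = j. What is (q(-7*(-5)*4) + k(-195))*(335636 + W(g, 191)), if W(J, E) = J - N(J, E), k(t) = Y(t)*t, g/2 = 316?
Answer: -1128210489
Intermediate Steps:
g = 632 (g = 2*316 = 632)
k(t) = 20*t
W(J, E) = J - E
(q(-7*(-5)*4) + k(-195))*(335636 + W(g, 191)) = (543 + 20*(-195))*(335636 + (632 - 1*191)) = (543 - 3900)*(335636 + (632 - 191)) = -3357*(335636 + 441) = -3357*336077 = -1128210489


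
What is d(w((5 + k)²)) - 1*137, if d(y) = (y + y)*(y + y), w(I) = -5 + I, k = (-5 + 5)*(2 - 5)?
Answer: 1463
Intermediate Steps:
k = 0 (k = 0*(-3) = 0)
d(y) = 4*y² (d(y) = (2*y)*(2*y) = 4*y²)
d(w((5 + k)²)) - 1*137 = 4*(-5 + (5 + 0)²)² - 1*137 = 4*(-5 + 5²)² - 137 = 4*(-5 + 25)² - 137 = 4*20² - 137 = 4*400 - 137 = 1600 - 137 = 1463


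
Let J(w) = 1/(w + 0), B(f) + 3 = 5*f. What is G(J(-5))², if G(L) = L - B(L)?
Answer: 361/25 ≈ 14.440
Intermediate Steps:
B(f) = -3 + 5*f
J(w) = 1/w
G(L) = 3 - 4*L (G(L) = L - (-3 + 5*L) = L + (3 - 5*L) = 3 - 4*L)
G(J(-5))² = (3 - 4/(-5))² = (3 - 4*(-⅕))² = (3 + ⅘)² = (19/5)² = 361/25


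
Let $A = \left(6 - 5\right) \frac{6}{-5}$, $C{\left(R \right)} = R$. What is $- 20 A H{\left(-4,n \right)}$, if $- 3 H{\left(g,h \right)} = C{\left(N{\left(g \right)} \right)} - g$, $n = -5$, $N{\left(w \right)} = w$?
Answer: $0$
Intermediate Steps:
$H{\left(g,h \right)} = 0$ ($H{\left(g,h \right)} = - \frac{g - g}{3} = \left(- \frac{1}{3}\right) 0 = 0$)
$A = - \frac{6}{5}$ ($A = 1 \cdot 6 \left(- \frac{1}{5}\right) = 1 \left(- \frac{6}{5}\right) = - \frac{6}{5} \approx -1.2$)
$- 20 A H{\left(-4,n \right)} = \left(-20\right) \left(- \frac{6}{5}\right) 0 = 24 \cdot 0 = 0$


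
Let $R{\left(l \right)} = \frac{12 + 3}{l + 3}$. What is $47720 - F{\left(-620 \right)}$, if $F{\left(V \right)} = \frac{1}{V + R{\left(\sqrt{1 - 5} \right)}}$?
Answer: $\frac{47162870603}{988325} - \frac{6 i}{988325} \approx 47720.0 - 6.0709 \cdot 10^{-6} i$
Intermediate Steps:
$R{\left(l \right)} = \frac{15}{3 + l}$
$F{\left(V \right)} = \frac{1}{V + \frac{15 \left(3 - 2 i\right)}{13}}$ ($F{\left(V \right)} = \frac{1}{V + \frac{15}{3 + \sqrt{1 - 5}}} = \frac{1}{V + \frac{15}{3 + \sqrt{-4}}} = \frac{1}{V + \frac{15}{3 + 2 i}} = \frac{1}{V + 15 \frac{3 - 2 i}{13}} = \frac{1}{V + \frac{15 \left(3 - 2 i\right)}{13}}$)
$47720 - F{\left(-620 \right)} = 47720 - \frac{13}{45 - 30 i + 13 \left(-620\right)} = 47720 - \frac{13}{45 - 30 i - 8060} = 47720 - \frac{13}{-8015 - 30 i} = 47720 - 13 \frac{-8015 + 30 i}{64241125} = 47720 - \frac{-8015 + 30 i}{4941625}$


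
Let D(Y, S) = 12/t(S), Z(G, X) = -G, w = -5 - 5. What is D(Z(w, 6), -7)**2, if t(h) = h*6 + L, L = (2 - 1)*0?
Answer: 4/49 ≈ 0.081633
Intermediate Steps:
L = 0 (L = 1*0 = 0)
t(h) = 6*h (t(h) = h*6 + 0 = 6*h + 0 = 6*h)
w = -10
D(Y, S) = 2/S (D(Y, S) = 12/((6*S)) = 12*(1/(6*S)) = 2/S)
D(Z(w, 6), -7)**2 = (2/(-7))**2 = (2*(-1/7))**2 = (-2/7)**2 = 4/49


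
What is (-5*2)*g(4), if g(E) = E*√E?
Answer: -80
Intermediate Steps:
g(E) = E^(3/2)
(-5*2)*g(4) = (-5*2)*4^(3/2) = -10*8 = -80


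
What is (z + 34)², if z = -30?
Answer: 16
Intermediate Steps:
(z + 34)² = (-30 + 34)² = 4² = 16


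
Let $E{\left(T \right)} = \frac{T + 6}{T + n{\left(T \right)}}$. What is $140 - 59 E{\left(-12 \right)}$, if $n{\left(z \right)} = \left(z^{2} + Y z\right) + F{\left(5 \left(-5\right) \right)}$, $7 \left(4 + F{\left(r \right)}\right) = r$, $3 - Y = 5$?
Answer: $\frac{147938}{1039} \approx 142.39$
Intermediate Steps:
$Y = -2$ ($Y = 3 - 5 = -2$)
$F{\left(r \right)} = -4 + \frac{r}{7}$
$n{\left(z \right)} = - \frac{53}{7} + z^{2} - 2 z$ ($n{\left(z \right)} = \left(z^{2} - 2 z\right) - \left(4 - \frac{5 \left(-5\right)}{7}\right) = \left(z^{2} - 2 z\right) + \left(-4 + \frac{1}{7} \left(-25\right)\right) = \left(z^{2} - 2 z\right) - \frac{53}{7} = - \frac{53}{7} + z^{2} - 2 z$)
$E{\left(T \right)} = \frac{6 + T}{- \frac{53}{7} + T^{2} - T}$ ($E{\left(T \right)} = \frac{T + 6}{T - \left(\frac{53}{7} - T^{2} + 2 T\right)} = \frac{6 + T}{- \frac{53}{7} + T^{2} - T}$)
$140 - 59 E{\left(-12 \right)} = 140 - 59 \frac{7 \left(6 - 12\right)}{-53 - -84 + 7 \left(-12\right)^{2}} = 140 - 59 \cdot 7 \frac{1}{-53 + 84 + 7 \cdot 144} \left(-6\right) = 140 - 59 \cdot 7 \frac{1}{-53 + 84 + 1008} \left(-6\right) = 140 - 59 \cdot 7 \cdot \frac{1}{1039} \left(-6\right) = 140 - - \frac{2478}{1039} = 140 + \frac{2478}{1039} = \frac{147938}{1039}$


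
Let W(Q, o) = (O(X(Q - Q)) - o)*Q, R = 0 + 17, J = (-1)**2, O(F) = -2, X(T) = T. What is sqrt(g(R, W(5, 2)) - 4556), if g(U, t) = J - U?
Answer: 6*I*sqrt(127) ≈ 67.617*I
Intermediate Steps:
J = 1
R = 17
W(Q, o) = Q*(-2 - o) (W(Q, o) = (-2 - o)*Q = Q*(-2 - o))
g(U, t) = 1 - U
sqrt(g(R, W(5, 2)) - 4556) = sqrt((1 - 1*17) - 4556) = sqrt((1 - 17) - 4556) = sqrt(-16 - 4556) = sqrt(-4572) = 6*I*sqrt(127)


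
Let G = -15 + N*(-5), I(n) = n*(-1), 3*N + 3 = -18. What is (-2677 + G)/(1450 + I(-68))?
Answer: -2657/1518 ≈ -1.7503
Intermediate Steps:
N = -7 (N = -1 + (1/3)*(-18) = -1 - 6 = -7)
I(n) = -n
G = 20 (G = -15 - 7*(-5) = -15 + 35 = 20)
(-2677 + G)/(1450 + I(-68)) = (-2677 + 20)/(1450 - 1*(-68)) = -2657/(1450 + 68) = -2657/1518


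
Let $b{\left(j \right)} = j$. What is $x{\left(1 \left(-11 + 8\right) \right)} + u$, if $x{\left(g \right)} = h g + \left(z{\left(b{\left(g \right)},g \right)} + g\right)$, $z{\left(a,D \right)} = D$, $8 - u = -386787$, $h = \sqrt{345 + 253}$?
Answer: $386789 - 3 \sqrt{598} \approx 3.8672 \cdot 10^{5}$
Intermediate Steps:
$h = \sqrt{598} \approx 24.454$
$u = 386795$ ($u = 8 - -386787 = 8 + 386787 = 386795$)
$x{\left(g \right)} = 2 g + g \sqrt{598}$ ($x{\left(g \right)} = \sqrt{598} g + \left(g + g\right) = g \sqrt{598} + 2 g = 2 g + g \sqrt{598}$)
$x{\left(1 \left(-11 + 8\right) \right)} + u = 1 \left(-11 + 8\right) \left(2 + \sqrt{598}\right) + 386795 = 1 \left(-3\right) \left(2 + \sqrt{598}\right) + 386795 = - 3 \left(2 + \sqrt{598}\right) + 386795 = \left(-6 - 3 \sqrt{598}\right) + 386795 = 386789 - 3 \sqrt{598}$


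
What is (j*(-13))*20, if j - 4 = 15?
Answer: -4940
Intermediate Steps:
j = 19 (j = 4 + 15 = 19)
(j*(-13))*20 = (19*(-13))*20 = -247*20 = -4940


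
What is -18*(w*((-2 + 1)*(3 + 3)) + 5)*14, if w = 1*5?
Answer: 6300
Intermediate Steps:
w = 5
-18*(w*((-2 + 1)*(3 + 3)) + 5)*14 = -18*(5*((-2 + 1)*(3 + 3)) + 5)*14 = -18*(5*(-1*6) + 5)*14 = -18*(5*(-6) + 5)*14 = -18*(-30 + 5)*14 = -18*(-25)*14 = 450*14 = 6300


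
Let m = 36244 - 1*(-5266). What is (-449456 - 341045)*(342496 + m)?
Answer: -303557127006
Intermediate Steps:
m = 41510 (m = 36244 + 5266 = 41510)
(-449456 - 341045)*(342496 + m) = (-449456 - 341045)*(342496 + 41510) = -790501*384006 = -303557127006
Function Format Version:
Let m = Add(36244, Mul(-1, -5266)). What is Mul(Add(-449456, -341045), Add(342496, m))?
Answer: -303557127006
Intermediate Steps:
m = 41510 (m = Add(36244, 5266) = 41510)
Mul(Add(-449456, -341045), Add(342496, m)) = Mul(Add(-449456, -341045), Add(342496, 41510)) = Mul(-790501, 384006) = -303557127006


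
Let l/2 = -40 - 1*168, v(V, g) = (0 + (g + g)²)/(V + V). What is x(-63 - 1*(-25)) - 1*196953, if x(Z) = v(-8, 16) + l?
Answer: -197433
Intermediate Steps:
v(V, g) = 2*g²/V (v(V, g) = (0 + (2*g)²)/((2*V)) = (0 + 4*g²)*(1/(2*V)) = (4*g²)*(1/(2*V)) = 2*g²/V)
l = -416 (l = 2*(-40 - 1*168) = 2*(-40 - 168) = 2*(-208) = -416)
x(Z) = -480 (x(Z) = 2*16²/(-8) - 416 = 2*(-⅛)*256 - 416 = -64 - 416 = -480)
x(-63 - 1*(-25)) - 1*196953 = -480 - 1*196953 = -480 - 196953 = -197433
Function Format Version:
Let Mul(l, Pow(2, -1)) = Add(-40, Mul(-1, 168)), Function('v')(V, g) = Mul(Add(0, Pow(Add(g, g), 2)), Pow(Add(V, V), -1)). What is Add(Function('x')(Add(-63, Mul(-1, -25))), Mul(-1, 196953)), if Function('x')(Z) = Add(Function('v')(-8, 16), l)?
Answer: -197433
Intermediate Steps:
Function('v')(V, g) = Mul(2, Pow(V, -1), Pow(g, 2)) (Function('v')(V, g) = Mul(Add(0, Pow(Mul(2, g), 2)), Pow(Mul(2, V), -1)) = Mul(Add(0, Mul(4, Pow(g, 2))), Mul(Rational(1, 2), Pow(V, -1))) = Mul(Mul(4, Pow(g, 2)), Mul(Rational(1, 2), Pow(V, -1))) = Mul(2, Pow(V, -1), Pow(g, 2)))
l = -416 (l = Mul(2, Add(-40, Mul(-1, 168))) = Mul(2, Add(-40, -168)) = Mul(2, -208) = -416)
Function('x')(Z) = -480 (Function('x')(Z) = Add(Mul(2, Pow(-8, -1), Pow(16, 2)), -416) = Add(Mul(2, Rational(-1, 8), 256), -416) = Add(-64, -416) = -480)
Add(Function('x')(Add(-63, Mul(-1, -25))), Mul(-1, 196953)) = Add(-480, Mul(-1, 196953)) = Add(-480, -196953) = -197433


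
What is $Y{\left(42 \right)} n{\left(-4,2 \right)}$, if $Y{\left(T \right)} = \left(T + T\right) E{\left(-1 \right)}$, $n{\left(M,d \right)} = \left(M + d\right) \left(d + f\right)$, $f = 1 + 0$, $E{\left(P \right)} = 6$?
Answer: $-3024$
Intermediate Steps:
$f = 1$
$n{\left(M,d \right)} = \left(1 + d\right) \left(M + d\right)$ ($n{\left(M,d \right)} = \left(M + d\right) \left(d + 1\right) = \left(M + d\right) \left(1 + d\right) = \left(1 + d\right) \left(M + d\right)$)
$Y{\left(T \right)} = 12 T$ ($Y{\left(T \right)} = \left(T + T\right) 6 = 2 T 6 = 12 T$)
$Y{\left(42 \right)} n{\left(-4,2 \right)} = 12 \cdot 42 \left(-4 + 2 + 2^{2} - 8\right) = 504 \left(-4 + 2 + 4 - 8\right) = 504 \left(-6\right) = -3024$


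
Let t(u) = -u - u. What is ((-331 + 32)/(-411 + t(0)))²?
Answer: 89401/168921 ≈ 0.52925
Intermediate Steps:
t(u) = -2*u
((-331 + 32)/(-411 + t(0)))² = ((-331 + 32)/(-411 - 2*0))² = (-299/(-411 + 0))² = (-299/(-411))² = (-299*(-1/411))² = (299/411)² = 89401/168921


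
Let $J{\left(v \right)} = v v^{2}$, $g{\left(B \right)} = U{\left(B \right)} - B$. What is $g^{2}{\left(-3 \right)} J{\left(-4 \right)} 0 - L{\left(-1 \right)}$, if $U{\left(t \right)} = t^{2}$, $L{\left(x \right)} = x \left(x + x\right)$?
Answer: $-2$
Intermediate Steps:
$L{\left(x \right)} = 2 x^{2}$ ($L{\left(x \right)} = x 2 x = 2 x^{2}$)
$g{\left(B \right)} = B^{2} - B$
$J{\left(v \right)} = v^{3}$
$g^{2}{\left(-3 \right)} J{\left(-4 \right)} 0 - L{\left(-1 \right)} = \left(- 3 \left(-1 - 3\right)\right)^{2} \left(-4\right)^{3} \cdot 0 - 2 \left(-1\right)^{2} = \left(\left(-3\right) \left(-4\right)\right)^{2} \left(-64\right) 0 - 2 \cdot 1 = 12^{2} \left(-64\right) 0 - 2 = 144 \left(-64\right) 0 - 2 = \left(-9216\right) 0 - 2 = 0 - 2 = -2$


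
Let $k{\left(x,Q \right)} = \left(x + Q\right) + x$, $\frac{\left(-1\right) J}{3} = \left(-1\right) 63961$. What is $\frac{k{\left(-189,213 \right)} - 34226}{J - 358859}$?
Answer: $\frac{34391}{166976} \approx 0.20596$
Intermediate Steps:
$J = 191883$ ($J = - 3 \left(\left(-1\right) 63961\right) = \left(-3\right) \left(-63961\right) = 191883$)
$k{\left(x,Q \right)} = Q + 2 x$ ($k{\left(x,Q \right)} = \left(Q + x\right) + x = Q + 2 x$)
$\frac{k{\left(-189,213 \right)} - 34226}{J - 358859} = \frac{\left(213 + 2 \left(-189\right)\right) - 34226}{191883 - 358859} = \frac{\left(213 - 378\right) - 34226}{-166976} = \left(-165 - 34226\right) \left(- \frac{1}{166976}\right) = \left(-34391\right) \left(- \frac{1}{166976}\right) = \frac{34391}{166976}$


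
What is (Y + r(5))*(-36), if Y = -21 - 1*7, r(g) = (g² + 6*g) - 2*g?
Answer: -612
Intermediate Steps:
r(g) = g² + 4*g
Y = -28 (Y = -21 - 7 = -28)
(Y + r(5))*(-36) = (-28 + 5*(4 + 5))*(-36) = (-28 + 5*9)*(-36) = (-28 + 45)*(-36) = 17*(-36) = -612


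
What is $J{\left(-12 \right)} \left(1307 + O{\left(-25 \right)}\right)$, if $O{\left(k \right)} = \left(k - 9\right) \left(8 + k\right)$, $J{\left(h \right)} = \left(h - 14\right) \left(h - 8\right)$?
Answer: $980200$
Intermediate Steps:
$J{\left(h \right)} = \left(-14 + h\right) \left(-8 + h\right)$
$O{\left(k \right)} = \left(-9 + k\right) \left(8 + k\right)$
$J{\left(-12 \right)} \left(1307 + O{\left(-25 \right)}\right) = \left(112 + \left(-12\right)^{2} - -264\right) \left(1307 - \left(47 - 625\right)\right) = \left(112 + 144 + 264\right) \left(1307 + \left(-72 + 625 + 25\right)\right) = 520 \left(1307 + 578\right) = 520 \cdot 1885 = 980200$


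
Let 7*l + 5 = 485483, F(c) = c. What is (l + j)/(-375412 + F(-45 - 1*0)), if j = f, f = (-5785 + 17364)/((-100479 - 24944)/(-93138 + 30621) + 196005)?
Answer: -849848689019175/4600763725893656 ≈ -0.18472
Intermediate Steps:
f = 723884343/12253770008 (f = 11579/(-125423/(-62517) + 196005) = 11579/(-125423*(-1/62517) + 196005) = 11579/(125423/62517 + 196005) = 11579/(12253770008/62517) = 11579*(62517/12253770008) = 723884343/12253770008 ≈ 0.059074)
l = 69354 (l = -5/7 + (1/7)*485483 = -5/7 + 485483/7 = 69354)
j = 723884343/12253770008 ≈ 0.059074
(l + j)/(-375412 + F(-45 - 1*0)) = (69354 + 723884343/12253770008)/(-375412 + (-45 - 1*0)) = 849848689019175/(12253770008*(-375412 + (-45 + 0))) = 849848689019175/(12253770008*(-375412 - 45)) = (849848689019175/12253770008)/(-375457) = (849848689019175/12253770008)*(-1/375457) = -849848689019175/4600763725893656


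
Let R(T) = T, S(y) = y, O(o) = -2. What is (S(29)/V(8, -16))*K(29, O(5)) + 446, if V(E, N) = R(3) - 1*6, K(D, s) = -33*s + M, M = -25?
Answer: 149/3 ≈ 49.667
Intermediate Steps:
K(D, s) = -25 - 33*s (K(D, s) = -33*s - 25 = -25 - 33*s)
V(E, N) = -3 (V(E, N) = 3 - 1*6 = 3 - 6 = -3)
(S(29)/V(8, -16))*K(29, O(5)) + 446 = (29/(-3))*(-25 - 33*(-2)) + 446 = (29*(-1/3))*(-25 + 66) + 446 = -29/3*41 + 446 = -1189/3 + 446 = 149/3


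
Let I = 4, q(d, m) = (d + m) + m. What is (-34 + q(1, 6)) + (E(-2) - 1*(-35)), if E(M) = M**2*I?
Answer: 30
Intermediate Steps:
q(d, m) = d + 2*m
E(M) = 4*M**2 (E(M) = M**2*4 = 4*M**2)
(-34 + q(1, 6)) + (E(-2) - 1*(-35)) = (-34 + (1 + 2*6)) + (4*(-2)**2 - 1*(-35)) = (-34 + (1 + 12)) + (4*4 + 35) = (-34 + 13) + (16 + 35) = -21 + 51 = 30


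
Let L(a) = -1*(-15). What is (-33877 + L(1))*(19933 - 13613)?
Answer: -214007840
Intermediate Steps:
L(a) = 15
(-33877 + L(1))*(19933 - 13613) = (-33877 + 15)*(19933 - 13613) = -33862*6320 = -214007840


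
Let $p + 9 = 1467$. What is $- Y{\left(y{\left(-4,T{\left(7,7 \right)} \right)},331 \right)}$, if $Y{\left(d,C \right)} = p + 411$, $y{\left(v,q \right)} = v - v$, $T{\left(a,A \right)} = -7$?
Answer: $-1869$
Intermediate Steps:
$p = 1458$ ($p = -9 + 1467 = 1458$)
$y{\left(v,q \right)} = 0$
$Y{\left(d,C \right)} = 1869$ ($Y{\left(d,C \right)} = 1458 + 411 = 1869$)
$- Y{\left(y{\left(-4,T{\left(7,7 \right)} \right)},331 \right)} = \left(-1\right) 1869 = -1869$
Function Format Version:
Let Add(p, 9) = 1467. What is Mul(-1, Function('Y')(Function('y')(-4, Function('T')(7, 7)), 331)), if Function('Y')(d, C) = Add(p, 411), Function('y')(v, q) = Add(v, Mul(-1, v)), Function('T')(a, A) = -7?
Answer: -1869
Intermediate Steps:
p = 1458 (p = Add(-9, 1467) = 1458)
Function('y')(v, q) = 0
Function('Y')(d, C) = 1869 (Function('Y')(d, C) = Add(1458, 411) = 1869)
Mul(-1, Function('Y')(Function('y')(-4, Function('T')(7, 7)), 331)) = Mul(-1, 1869) = -1869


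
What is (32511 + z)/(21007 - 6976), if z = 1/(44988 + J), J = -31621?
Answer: 434574538/187552377 ≈ 2.3171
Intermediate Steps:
z = 1/13367 (z = 1/(44988 - 31621) = 1/13367 ≈ 7.4811e-5)
(32511 + z)/(21007 - 6976) = (32511 + 1/13367)/(21007 - 6976) = (434574538/13367)/14031 = (434574538/13367)*(1/14031) = 434574538/187552377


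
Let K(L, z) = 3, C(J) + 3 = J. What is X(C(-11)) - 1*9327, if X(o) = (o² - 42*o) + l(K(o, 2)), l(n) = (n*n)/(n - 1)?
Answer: -17077/2 ≈ -8538.5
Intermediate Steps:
C(J) = -3 + J
l(n) = n²/(-1 + n)
X(o) = 9/2 + o² - 42*o (X(o) = (o² - 42*o) + 3²/(-1 + 3) = (o² - 42*o) + 9/2 = 9/2 + o² - 42*o)
X(C(-11)) - 1*9327 = (9/2 + (-3 - 11)² - 42*(-3 - 11)) - 1*9327 = (9/2 + (-14)² - 42*(-14)) - 9327 = (9/2 + 196 + 588) - 9327 = 1577/2 - 9327 = -17077/2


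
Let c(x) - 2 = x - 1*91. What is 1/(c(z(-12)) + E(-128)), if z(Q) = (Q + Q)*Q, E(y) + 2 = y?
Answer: 1/69 ≈ 0.014493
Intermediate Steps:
E(y) = -2 + y
z(Q) = 2*Q**2 (z(Q) = (2*Q)*Q = 2*Q**2)
c(x) = -89 + x (c(x) = 2 + (x - 1*91) = 2 + (x - 91) = 2 + (-91 + x) = -89 + x)
1/(c(z(-12)) + E(-128)) = 1/((-89 + 2*(-12)**2) + (-2 - 128)) = 1/((-89 + 2*144) - 130) = 1/((-89 + 288) - 130) = 1/(199 - 130) = 1/69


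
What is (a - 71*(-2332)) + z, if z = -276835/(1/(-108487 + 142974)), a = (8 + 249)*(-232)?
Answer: -9547102697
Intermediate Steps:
a = -59624 (a = 257*(-232) = -59624)
z = -9547208645 (z = -276835/(1/34487) = -276835/1/34487 = -276835*34487 = -9547208645)
(a - 71*(-2332)) + z = (-59624 - 71*(-2332)) - 9547208645 = (-59624 + 165572) - 9547208645 = 105948 - 9547208645 = -9547102697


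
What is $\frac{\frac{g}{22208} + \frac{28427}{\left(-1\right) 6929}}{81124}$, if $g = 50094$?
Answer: $- \frac{8358985}{367155847552} \approx -2.2767 \cdot 10^{-5}$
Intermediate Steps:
$\frac{\frac{g}{22208} + \frac{28427}{\left(-1\right) 6929}}{81124} = \frac{\frac{50094}{22208} + \frac{28427}{\left(-1\right) 6929}}{81124} = \left(50094 \cdot \frac{1}{22208} + \frac{28427}{-6929}\right) \frac{1}{81124} = \left(\frac{25047}{11104} + 28427 \left(- \frac{1}{6929}\right)\right) \frac{1}{81124} = \left(\frac{25047}{11104} - \frac{28427}{6929}\right) \frac{1}{81124} = \left(- \frac{142102745}{76939616}\right) \frac{1}{81124} = - \frac{8358985}{367155847552}$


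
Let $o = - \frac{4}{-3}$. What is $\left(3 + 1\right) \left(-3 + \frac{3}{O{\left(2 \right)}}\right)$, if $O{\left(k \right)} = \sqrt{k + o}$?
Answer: $-12 + \frac{6 \sqrt{30}}{5} \approx -5.4273$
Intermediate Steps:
$o = \frac{4}{3}$ ($o = \left(-4\right) \left(- \frac{1}{3}\right) = \frac{4}{3} \approx 1.3333$)
$O{\left(k \right)} = \sqrt{\frac{4}{3} + k}$ ($O{\left(k \right)} = \sqrt{k + \frac{4}{3}} = \sqrt{\frac{4}{3} + k}$)
$\left(3 + 1\right) \left(-3 + \frac{3}{O{\left(2 \right)}}\right) = \left(3 + 1\right) \left(-3 + \frac{3}{\frac{1}{3} \sqrt{12 + 9 \cdot 2}}\right) = 4 \left(-3 + \frac{3}{\frac{1}{3} \sqrt{12 + 18}}\right) = 4 \left(-3 + \frac{3}{\frac{1}{3} \sqrt{30}}\right) = 4 \left(-3 + 3 \frac{\sqrt{30}}{10}\right) = 4 \left(-3 + \frac{3 \sqrt{30}}{10}\right) = -12 + \frac{6 \sqrt{30}}{5}$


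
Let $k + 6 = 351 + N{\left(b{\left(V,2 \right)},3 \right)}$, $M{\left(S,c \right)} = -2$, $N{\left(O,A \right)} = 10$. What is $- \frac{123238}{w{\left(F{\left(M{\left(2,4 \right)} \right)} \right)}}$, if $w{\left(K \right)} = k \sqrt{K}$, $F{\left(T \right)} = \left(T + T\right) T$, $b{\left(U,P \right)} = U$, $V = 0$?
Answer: $- \frac{61619 \sqrt{2}}{710} \approx -122.74$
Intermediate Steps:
$k = 355$ ($k = -6 + \left(351 + 10\right) = -6 + 361 = 355$)
$F{\left(T \right)} = 2 T^{2}$ ($F{\left(T \right)} = 2 T T = 2 T^{2}$)
$w{\left(K \right)} = 355 \sqrt{K}$
$- \frac{123238}{w{\left(F{\left(M{\left(2,4 \right)} \right)} \right)}} = - \frac{123238}{355 \sqrt{2 \left(-2\right)^{2}}} = - \frac{123238}{355 \sqrt{2 \cdot 4}} = - \frac{123238}{355 \sqrt{8}} = - \frac{123238}{355 \cdot 2 \sqrt{2}} = - \frac{123238}{710 \sqrt{2}} = - 123238 \frac{\sqrt{2}}{1420} = - \frac{61619 \sqrt{2}}{710}$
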